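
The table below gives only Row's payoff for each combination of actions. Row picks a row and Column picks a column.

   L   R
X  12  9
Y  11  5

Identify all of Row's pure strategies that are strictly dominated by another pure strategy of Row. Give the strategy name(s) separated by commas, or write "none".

Y

X is not dominated — it holds its own against Y at L (12>11).
Y is strictly dominated by X (L: 12>11, R: 9>5).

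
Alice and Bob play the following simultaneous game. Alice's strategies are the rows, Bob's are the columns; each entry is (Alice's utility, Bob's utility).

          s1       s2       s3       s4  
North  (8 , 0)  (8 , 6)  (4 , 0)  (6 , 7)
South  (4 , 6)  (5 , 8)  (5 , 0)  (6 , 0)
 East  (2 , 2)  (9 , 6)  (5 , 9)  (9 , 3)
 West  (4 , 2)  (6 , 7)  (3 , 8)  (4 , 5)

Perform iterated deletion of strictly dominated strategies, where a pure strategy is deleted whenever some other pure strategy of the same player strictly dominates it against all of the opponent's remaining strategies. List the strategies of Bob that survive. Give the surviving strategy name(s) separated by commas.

s2, s3

For Alice, North strictly dominates West on the remaining columns (s1: 8>4, s2: 8>6, s3: 4>3, s4: 6>4); eliminate West.
Column s1 is eliminated: s2 beats it against every remaining row (North: 6>0, South: 8>6, East: 6>2).
Row North is eliminated: East beats it against every remaining column (s2: 9>8, s3: 5>4, s4: 9>6).
Column s4 is eliminated: s2 beats it against every remaining row (South: 8>0, East: 6>3).
Among the remaining strategies, none is strictly dominated by another pure strategy of the same player, so the elimination stops.
Surviving strategies — Alice: {South, East}; Bob: {s2, s3}.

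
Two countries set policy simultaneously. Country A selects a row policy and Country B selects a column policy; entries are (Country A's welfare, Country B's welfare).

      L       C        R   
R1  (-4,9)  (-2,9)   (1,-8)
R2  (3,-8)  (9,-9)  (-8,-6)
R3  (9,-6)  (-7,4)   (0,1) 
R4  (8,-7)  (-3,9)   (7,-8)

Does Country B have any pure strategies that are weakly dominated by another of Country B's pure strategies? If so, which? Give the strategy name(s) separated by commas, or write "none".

L: no other strategy beats it everywhere (C at R2 (-8>-9); R at R1 (9>-8)).
C: no other strategy beats it everywhere (L at R3 (4>-6); R at R1 (9>-8)).
R: no other strategy beats it everywhere (L at R2 (-6>-8); C at R2 (-6>-9)).

none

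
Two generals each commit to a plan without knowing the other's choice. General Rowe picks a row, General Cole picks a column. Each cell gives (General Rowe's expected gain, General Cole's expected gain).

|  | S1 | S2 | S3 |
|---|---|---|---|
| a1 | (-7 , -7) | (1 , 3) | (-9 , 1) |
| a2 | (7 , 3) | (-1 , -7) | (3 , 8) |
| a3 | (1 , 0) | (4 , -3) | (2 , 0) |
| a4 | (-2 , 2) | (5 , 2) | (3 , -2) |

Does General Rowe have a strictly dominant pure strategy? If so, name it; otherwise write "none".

none

a1 fails to dominate a2 at S1 (-7<7).
a2 fails to dominate a1 at S2 (-1<1).
a3 fails to dominate a2 at S1 (1<7).
a4 fails to dominate a2 at S1 (-2<7).
No single strategy dominates all the others.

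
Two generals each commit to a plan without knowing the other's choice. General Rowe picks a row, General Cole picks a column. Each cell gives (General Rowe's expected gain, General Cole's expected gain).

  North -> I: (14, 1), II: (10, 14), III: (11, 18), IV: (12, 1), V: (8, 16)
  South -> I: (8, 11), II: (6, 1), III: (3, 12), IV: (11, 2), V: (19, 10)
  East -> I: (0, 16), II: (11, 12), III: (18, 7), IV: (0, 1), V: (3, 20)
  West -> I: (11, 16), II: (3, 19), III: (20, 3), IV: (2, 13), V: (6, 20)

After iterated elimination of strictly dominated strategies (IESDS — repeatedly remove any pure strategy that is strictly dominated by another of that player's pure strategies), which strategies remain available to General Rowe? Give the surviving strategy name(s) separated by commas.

General Cole's strategy II is strictly dominated by V (North: 16>14, South: 10>1, East: 20>12, West: 20>19) and is removed.
For General Rowe, West strictly dominates East on the remaining columns (I: 11>0, III: 20>18, IV: 2>0, V: 6>3); eliminate East.
Column IV is eliminated: V beats it against every remaining row (North: 16>1, South: 10>2, West: 20>13).
Among the remaining strategies, none is strictly dominated by another pure strategy of the same player, so the elimination stops.
Surviving strategies — General Rowe: {North, South, West}; General Cole: {I, III, V}.

North, South, West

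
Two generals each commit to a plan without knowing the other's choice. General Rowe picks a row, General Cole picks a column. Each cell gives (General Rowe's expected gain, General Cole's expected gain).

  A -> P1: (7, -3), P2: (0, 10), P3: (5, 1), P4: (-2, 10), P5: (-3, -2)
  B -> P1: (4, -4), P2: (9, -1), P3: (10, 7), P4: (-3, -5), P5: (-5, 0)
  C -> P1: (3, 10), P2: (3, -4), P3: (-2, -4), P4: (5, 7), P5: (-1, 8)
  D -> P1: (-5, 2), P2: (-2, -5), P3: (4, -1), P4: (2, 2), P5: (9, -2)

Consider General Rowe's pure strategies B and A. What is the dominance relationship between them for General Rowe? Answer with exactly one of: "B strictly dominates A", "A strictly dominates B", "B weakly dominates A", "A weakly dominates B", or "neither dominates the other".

neither dominates the other

Compare B to A across every action of General Cole: P1: 4<7, P2: 9>0, P3: 10>5, P4: -3<-2, P5: -5<-3.
B does better at P2, P3 but worse at P1, P4, P5; neither strategy dominates the other.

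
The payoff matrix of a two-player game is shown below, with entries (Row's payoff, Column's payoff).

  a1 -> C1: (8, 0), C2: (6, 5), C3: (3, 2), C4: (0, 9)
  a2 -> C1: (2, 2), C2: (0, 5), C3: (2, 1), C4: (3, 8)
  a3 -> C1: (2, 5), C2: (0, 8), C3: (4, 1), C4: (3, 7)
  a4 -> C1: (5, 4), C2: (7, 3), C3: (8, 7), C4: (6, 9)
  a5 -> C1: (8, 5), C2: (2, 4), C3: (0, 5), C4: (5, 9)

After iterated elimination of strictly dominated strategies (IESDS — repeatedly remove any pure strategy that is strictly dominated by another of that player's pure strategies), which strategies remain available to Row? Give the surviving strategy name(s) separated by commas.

a4

Row's strategy a2 is strictly dominated by a4 (C1: 5>2, C2: 7>0, C3: 8>2, C4: 6>3) and is removed.
Row's strategy a3 is strictly dominated by a4 (C1: 5>2, C2: 7>0, C3: 8>4, C4: 6>3) and is removed.
For Column, C4 strictly dominates C1 on the remaining rows (a1: 9>0, a4: 9>4, a5: 9>5); eliminate C1.
Row a1 is eliminated: a4 beats it against every remaining column (C2: 7>6, C3: 8>3, C4: 6>0).
Row's strategy a5 is strictly dominated by a4 (C2: 7>2, C3: 8>0, C4: 6>5) and is removed.
Column C2 is eliminated: C3 beats it against every remaining row (a4: 7>3).
Column's strategy C3 is strictly dominated by C4 (a4: 9>7) and is removed.
Among the remaining strategies, none is strictly dominated by another pure strategy of the same player, so the elimination stops.
Surviving strategies — Row: {a4}; Column: {C4}.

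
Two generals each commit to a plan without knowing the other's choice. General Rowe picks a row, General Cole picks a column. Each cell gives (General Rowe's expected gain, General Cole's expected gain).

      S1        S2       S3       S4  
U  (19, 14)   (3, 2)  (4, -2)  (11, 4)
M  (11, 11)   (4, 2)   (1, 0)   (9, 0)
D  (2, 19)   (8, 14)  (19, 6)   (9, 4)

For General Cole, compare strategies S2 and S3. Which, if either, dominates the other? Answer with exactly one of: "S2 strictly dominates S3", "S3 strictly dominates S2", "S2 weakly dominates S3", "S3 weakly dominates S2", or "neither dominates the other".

Compare S2 to S3 across every action of General Rowe: U: 2>-2, M: 2>0, D: 14>6.
S2 gives a strictly higher payoff against every action of General Rowe, so S2 strictly dominates S3.

S2 strictly dominates S3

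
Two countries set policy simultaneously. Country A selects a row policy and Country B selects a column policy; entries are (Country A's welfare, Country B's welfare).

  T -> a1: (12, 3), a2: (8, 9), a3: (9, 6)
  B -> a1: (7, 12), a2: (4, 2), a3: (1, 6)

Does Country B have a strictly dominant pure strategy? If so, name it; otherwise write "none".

a1 fails to dominate a2 at T (3<9).
a2 fails to dominate a1 at B (2<12).
a3 fails to dominate a1 at B (6<12).
No single strategy dominates all the others.

none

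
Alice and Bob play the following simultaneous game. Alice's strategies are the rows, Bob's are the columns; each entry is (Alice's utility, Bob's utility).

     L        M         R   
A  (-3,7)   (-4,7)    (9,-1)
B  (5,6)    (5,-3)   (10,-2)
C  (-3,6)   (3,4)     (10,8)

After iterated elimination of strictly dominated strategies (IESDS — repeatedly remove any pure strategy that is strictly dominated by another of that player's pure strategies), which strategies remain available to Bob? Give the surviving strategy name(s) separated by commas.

Alice's strategy A is strictly dominated by B (L: 5>-3, M: 5>-4, R: 10>9) and is removed.
Column M is eliminated: L beats it against every remaining row (B: 6>-3, C: 6>4).
Among the remaining strategies, none is strictly dominated by another pure strategy of the same player, so the elimination stops.
Surviving strategies — Alice: {B, C}; Bob: {L, R}.

L, R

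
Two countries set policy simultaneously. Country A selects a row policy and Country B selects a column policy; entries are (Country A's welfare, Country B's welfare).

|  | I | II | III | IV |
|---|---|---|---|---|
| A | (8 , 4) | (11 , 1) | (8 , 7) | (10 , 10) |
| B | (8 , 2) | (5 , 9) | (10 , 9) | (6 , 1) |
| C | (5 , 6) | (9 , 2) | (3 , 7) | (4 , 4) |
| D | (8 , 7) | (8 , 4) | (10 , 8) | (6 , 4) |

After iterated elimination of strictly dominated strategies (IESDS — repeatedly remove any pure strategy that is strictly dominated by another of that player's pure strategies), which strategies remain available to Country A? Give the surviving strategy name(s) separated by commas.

For Country A, A strictly dominates C on the remaining columns (I: 8>5, II: 11>9, III: 8>3, IV: 10>4); eliminate C.
Column I is eliminated: III beats it against every remaining row (A: 7>4, B: 9>2, D: 8>7).
Among the remaining strategies, none is strictly dominated by another pure strategy of the same player, so the elimination stops.
Surviving strategies — Country A: {A, B, D}; Country B: {II, III, IV}.

A, B, D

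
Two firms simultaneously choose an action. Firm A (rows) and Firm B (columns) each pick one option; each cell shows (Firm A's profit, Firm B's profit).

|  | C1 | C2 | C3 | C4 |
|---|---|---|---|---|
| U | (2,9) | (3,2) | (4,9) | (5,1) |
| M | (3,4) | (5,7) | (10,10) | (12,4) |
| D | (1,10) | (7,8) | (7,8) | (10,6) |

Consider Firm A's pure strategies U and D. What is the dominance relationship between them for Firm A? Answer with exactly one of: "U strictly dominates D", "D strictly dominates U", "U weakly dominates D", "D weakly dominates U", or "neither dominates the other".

neither dominates the other

U's payoffs vs D's, by Firm B's action — C1: 2>1, C2: 3<7, C3: 4<7, C4: 5<10.
U does better at C1 but worse at C2, C3, C4; neither strategy dominates the other.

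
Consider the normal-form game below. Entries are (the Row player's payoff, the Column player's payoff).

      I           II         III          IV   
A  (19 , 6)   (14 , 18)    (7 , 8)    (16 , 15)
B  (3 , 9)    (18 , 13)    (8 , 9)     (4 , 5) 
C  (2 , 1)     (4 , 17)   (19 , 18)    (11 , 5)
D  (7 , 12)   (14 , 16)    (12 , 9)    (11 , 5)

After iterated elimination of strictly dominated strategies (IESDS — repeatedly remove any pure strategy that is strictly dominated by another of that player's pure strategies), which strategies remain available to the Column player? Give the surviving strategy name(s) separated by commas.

The Column player's strategy I is strictly dominated by II (A: 18>6, B: 13>9, C: 17>1, D: 16>12) and is removed.
Column IV is eliminated: II beats it against every remaining row (A: 18>15, B: 13>5, C: 17>5, D: 16>5).
Row A is eliminated: B beats it against every remaining column (II: 18>14, III: 8>7).
Among the remaining strategies, none is strictly dominated by another pure strategy of the same player, so the elimination stops.
Surviving strategies — the Row player: {B, C, D}; the Column player: {II, III}.

II, III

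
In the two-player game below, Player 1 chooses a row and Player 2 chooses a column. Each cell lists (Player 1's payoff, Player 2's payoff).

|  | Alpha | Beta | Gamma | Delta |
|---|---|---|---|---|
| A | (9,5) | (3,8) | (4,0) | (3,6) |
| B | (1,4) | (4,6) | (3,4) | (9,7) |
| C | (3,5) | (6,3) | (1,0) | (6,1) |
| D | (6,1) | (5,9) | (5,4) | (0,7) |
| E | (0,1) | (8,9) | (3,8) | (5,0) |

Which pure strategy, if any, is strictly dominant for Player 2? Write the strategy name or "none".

none

Alpha fails to dominate Beta at A (5<8).
Beta fails to dominate Alpha at C (3<5).
Gamma fails to dominate Alpha at A (0<5).
Delta fails to dominate Alpha at C (1<5).
No single strategy dominates all the others.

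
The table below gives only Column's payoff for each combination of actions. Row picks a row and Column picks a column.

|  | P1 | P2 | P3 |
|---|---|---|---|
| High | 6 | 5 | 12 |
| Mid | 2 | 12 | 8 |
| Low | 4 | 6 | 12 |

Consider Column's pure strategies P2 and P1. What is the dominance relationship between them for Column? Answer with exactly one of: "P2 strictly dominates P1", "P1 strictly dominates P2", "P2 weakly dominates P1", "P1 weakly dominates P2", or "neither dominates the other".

neither dominates the other

P2's payoffs vs P1's, by Row's action — High: 5<6, Mid: 12>2, Low: 6>4.
P2 does better at Mid, Low but worse at High; neither strategy dominates the other.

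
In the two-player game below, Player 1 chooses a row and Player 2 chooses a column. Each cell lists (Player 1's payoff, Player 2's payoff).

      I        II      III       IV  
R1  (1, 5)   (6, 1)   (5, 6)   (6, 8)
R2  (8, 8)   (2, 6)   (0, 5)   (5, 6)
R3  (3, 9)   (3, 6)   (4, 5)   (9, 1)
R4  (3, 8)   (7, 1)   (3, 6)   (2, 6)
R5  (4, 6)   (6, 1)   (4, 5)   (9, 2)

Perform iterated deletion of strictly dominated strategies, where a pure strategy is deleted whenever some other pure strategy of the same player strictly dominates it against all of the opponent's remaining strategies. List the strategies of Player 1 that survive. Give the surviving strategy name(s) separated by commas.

R1, R2, R3, R5

Player 2's strategy II is strictly dominated by I (R1: 5>1, R2: 8>6, R3: 9>6, R4: 8>1, R5: 6>1) and is removed.
Row R4 is eliminated: R5 beats it against every remaining column (I: 4>3, III: 4>3, IV: 9>2).
Among the remaining strategies, none is strictly dominated by another pure strategy of the same player, so the elimination stops.
Surviving strategies — Player 1: {R1, R2, R3, R5}; Player 2: {I, III, IV}.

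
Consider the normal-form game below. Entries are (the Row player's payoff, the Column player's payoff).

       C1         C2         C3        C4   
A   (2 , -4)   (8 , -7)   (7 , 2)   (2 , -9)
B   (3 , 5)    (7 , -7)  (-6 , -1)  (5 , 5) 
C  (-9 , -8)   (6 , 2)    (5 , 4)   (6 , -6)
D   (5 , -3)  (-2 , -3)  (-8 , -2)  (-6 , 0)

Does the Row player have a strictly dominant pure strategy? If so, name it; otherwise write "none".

none

A fails to dominate B at C1 (2<3).
B fails to dominate A at C2 (7<8).
C fails to dominate A at C1 (-9<2).
D fails to dominate A at C2 (-2<8).
No single strategy dominates all the others.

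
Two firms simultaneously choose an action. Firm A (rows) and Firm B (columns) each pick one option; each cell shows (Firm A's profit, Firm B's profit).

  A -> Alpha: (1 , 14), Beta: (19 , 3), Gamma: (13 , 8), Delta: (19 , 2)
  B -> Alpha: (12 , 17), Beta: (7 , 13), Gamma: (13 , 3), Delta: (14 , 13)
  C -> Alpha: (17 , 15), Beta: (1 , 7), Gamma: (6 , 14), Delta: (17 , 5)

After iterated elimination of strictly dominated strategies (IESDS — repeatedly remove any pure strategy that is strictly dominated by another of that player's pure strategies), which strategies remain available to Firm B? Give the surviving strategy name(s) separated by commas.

Alpha

Column Beta is eliminated: Alpha beats it against every remaining row (A: 14>3, B: 17>13, C: 15>7).
Column Gamma is eliminated: Alpha beats it against every remaining row (A: 14>8, B: 17>3, C: 15>14).
Firm A's strategy B is strictly dominated by C (Alpha: 17>12, Delta: 17>14) and is removed.
For Firm B, Alpha strictly dominates Delta on the remaining rows (A: 14>2, C: 15>5); eliminate Delta.
For Firm A, C strictly dominates A on the remaining columns (Alpha: 17>1); eliminate A.
Among the remaining strategies, none is strictly dominated by another pure strategy of the same player, so the elimination stops.
Surviving strategies — Firm A: {C}; Firm B: {Alpha}.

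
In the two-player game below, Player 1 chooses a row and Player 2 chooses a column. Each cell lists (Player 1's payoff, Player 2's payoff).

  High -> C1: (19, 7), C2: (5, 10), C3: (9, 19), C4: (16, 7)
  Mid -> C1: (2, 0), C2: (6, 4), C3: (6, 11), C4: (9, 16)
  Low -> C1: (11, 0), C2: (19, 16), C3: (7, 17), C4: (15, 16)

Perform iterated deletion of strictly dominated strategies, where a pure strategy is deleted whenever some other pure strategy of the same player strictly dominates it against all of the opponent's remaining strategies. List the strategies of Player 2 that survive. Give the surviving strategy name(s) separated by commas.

For Player 1, Low strictly dominates Mid on the remaining columns (C1: 11>2, C2: 19>6, C3: 7>6, C4: 15>9); eliminate Mid.
Player 2's strategy C1 is strictly dominated by C2 (High: 10>7, Low: 16>0) and is removed.
For Player 2, C3 strictly dominates C2 on the remaining rows (High: 19>10, Low: 17>16); eliminate C2.
Player 1's strategy Low is strictly dominated by High (C3: 9>7, C4: 16>15) and is removed.
Player 2's strategy C4 is strictly dominated by C3 (High: 19>7) and is removed.
Among the remaining strategies, none is strictly dominated by another pure strategy of the same player, so the elimination stops.
Surviving strategies — Player 1: {High}; Player 2: {C3}.

C3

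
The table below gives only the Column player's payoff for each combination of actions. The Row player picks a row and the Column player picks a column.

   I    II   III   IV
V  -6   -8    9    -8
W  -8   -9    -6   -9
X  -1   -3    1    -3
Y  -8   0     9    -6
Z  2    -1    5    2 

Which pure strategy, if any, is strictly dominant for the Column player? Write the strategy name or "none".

III

III vs I: V: 9>-6, W: -6>-8, X: 1>-1, Y: 9>-8, Z: 5>2.
III vs II: V: 9>-8, W: -6>-9, X: 1>-3, Y: 9>0, Z: 5>-1.
III vs IV: V: 9>-8, W: -6>-9, X: 1>-3, Y: 9>-6, Z: 5>2.
III strictly beats every other strategy against every opponent action, so it is strictly dominant.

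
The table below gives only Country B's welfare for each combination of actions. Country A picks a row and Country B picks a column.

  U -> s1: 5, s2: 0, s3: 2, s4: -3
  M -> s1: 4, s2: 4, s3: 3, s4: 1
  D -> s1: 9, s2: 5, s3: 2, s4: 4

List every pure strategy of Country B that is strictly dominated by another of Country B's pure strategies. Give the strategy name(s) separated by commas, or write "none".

s3, s4

Nothing dominates s1: s2 at U (5>0); s3 at U (5>2); s4 at U (5>-3).
s2: no other strategy beats it everywhere (s1 at M (4=4); s3 at M (4>3); s4 at U (0>-3)).
s3 is strictly dominated by s1 (U: 5>2, M: 4>3, D: 9>2).
s4 is strictly dominated by s1 (U: 5>-3, M: 4>1, D: 9>4).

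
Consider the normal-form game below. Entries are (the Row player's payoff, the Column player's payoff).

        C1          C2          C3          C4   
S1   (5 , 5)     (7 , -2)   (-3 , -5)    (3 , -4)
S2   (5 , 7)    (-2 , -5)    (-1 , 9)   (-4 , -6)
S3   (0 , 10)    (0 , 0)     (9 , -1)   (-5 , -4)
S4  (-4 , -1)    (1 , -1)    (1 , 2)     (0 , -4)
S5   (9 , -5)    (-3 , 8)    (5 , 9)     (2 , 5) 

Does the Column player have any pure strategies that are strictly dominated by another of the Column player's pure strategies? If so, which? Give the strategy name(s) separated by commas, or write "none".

C4

C1: no other strategy beats it everywhere (C2 at S1 (5>-2); C3 at S1 (5>-5); C4 at S1 (5>-4)).
C2: no other strategy beats it everywhere (C1 at S4 (-1=-1); C3 at S1 (-2>-5); C4 at S1 (-2>-4)).
Nothing dominates C3: C1 at S2 (9>7); C2 at S2 (9>-5); C4 at S2 (9>-6).
C4: dominated, since C2 does at least as well everywhere (S1: -2>-4, S2: -5>-6, S3: 0>-4, S4: -1>-4, S5: 8>5).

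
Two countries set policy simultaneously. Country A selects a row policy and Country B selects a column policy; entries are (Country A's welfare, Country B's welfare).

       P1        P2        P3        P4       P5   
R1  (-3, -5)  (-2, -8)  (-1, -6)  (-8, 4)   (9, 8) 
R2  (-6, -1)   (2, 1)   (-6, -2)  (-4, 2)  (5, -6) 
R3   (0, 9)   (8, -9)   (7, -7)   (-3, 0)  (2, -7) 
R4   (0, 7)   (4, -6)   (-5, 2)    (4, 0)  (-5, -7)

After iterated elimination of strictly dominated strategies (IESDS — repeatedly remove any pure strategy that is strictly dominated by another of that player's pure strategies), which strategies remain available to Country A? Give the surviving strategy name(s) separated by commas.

R1, R2, R3, R4

For Country B, P4 strictly dominates P2 on the remaining rows (R1: 4>-8, R2: 2>1, R3: 0>-9, R4: 0>-6); eliminate P2.
Country B's strategy P3 is strictly dominated by P1 (R1: -5>-6, R2: -1>-2, R3: 9>-7, R4: 7>2) and is removed.
Among the remaining strategies, none is strictly dominated by another pure strategy of the same player, so the elimination stops.
Surviving strategies — Country A: {R1, R2, R3, R4}; Country B: {P1, P4, P5}.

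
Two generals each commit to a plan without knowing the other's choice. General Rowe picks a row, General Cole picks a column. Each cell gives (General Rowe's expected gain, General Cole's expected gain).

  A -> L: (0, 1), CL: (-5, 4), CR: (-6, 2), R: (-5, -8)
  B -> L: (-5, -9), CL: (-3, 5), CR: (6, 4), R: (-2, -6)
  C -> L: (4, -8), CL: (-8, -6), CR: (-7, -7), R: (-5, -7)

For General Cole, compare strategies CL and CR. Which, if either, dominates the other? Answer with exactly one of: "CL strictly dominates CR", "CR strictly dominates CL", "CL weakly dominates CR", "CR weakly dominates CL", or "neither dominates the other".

Compare CL to CR across each choice by General Rowe: A: 4>2, B: 5>4, C: -6>-7.
CL gives a strictly higher payoff against each choice by General Rowe, so CL strictly dominates CR.

CL strictly dominates CR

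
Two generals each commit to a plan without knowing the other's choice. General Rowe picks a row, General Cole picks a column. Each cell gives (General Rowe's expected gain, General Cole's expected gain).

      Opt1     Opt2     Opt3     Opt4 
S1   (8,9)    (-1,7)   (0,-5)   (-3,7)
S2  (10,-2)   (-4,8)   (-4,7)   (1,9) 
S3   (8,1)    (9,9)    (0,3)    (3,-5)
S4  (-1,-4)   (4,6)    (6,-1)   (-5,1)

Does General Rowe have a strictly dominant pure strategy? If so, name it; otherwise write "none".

S1 fails to dominate S2 at Opt1 (8<10).
S2 fails to dominate S1 at Opt2 (-4<-1).
S3 fails to dominate S1 at Opt1 (8=8).
S4 fails to dominate S1 at Opt1 (-1<8).
No single strategy dominates all the others.

none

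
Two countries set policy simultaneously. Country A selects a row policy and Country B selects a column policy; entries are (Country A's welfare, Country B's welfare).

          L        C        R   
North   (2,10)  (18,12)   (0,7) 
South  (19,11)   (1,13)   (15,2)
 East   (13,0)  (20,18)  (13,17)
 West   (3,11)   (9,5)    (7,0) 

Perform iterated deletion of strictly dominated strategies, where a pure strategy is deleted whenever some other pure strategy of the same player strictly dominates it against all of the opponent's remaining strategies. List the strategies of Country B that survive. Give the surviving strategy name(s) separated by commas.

C

Country A's strategy North is strictly dominated by East (L: 13>2, C: 20>18, R: 13>0) and is removed.
For Country A, East strictly dominates West on the remaining columns (L: 13>3, C: 20>9, R: 13>7); eliminate West.
For Country B, C strictly dominates L on the remaining rows (South: 13>11, East: 18>0); eliminate L.
Country B's strategy R is strictly dominated by C (South: 13>2, East: 18>17) and is removed.
Row South is eliminated: East beats it against every remaining column (C: 20>1).
Among the remaining strategies, none is strictly dominated by another pure strategy of the same player, so the elimination stops.
Surviving strategies — Country A: {East}; Country B: {C}.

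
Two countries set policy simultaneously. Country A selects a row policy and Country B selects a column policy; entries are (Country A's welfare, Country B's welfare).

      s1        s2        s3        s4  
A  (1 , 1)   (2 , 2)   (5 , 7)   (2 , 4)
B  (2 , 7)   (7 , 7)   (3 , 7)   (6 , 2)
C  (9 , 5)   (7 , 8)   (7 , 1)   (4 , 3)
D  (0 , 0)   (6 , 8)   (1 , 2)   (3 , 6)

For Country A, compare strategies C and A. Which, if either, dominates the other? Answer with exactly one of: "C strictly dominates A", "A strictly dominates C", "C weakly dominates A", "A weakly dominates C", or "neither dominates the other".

Compare C to A across each choice by Country B: s1: 9>1, s2: 7>2, s3: 7>5, s4: 4>2.
C gives a strictly higher payoff against each choice by Country B, so C strictly dominates A.

C strictly dominates A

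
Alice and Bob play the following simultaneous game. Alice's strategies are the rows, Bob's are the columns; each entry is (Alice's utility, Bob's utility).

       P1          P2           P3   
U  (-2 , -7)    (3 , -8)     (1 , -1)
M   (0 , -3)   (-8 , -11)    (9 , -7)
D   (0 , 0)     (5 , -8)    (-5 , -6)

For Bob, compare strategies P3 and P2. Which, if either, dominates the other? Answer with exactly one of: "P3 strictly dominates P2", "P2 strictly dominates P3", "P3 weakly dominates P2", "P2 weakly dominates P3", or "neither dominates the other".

Compare P3 to P2 across each opponent action: U: -1>-8, M: -7>-11, D: -6>-8.
P3 gives a strictly higher payoff against each opponent action, so P3 strictly dominates P2.

P3 strictly dominates P2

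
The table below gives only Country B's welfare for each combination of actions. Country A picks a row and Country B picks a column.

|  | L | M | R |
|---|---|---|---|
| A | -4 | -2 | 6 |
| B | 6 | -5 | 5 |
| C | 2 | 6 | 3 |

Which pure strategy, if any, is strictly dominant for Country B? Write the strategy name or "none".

none

L fails to dominate M at A (-4<-2).
M fails to dominate L at B (-5<6).
R fails to dominate L at B (5<6).
No single strategy dominates all the others.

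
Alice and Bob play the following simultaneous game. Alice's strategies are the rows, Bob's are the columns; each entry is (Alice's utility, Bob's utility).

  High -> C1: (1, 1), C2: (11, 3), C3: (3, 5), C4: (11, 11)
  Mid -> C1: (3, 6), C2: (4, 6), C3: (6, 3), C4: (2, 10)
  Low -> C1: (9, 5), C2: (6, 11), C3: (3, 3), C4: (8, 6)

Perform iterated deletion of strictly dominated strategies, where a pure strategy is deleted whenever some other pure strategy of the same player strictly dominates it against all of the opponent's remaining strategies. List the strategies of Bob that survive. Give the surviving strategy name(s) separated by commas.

C4

For Bob, C4 strictly dominates C1 on the remaining rows (High: 11>1, Mid: 10>6, Low: 6>5); eliminate C1.
Column C3 is eliminated: C4 beats it against every remaining row (High: 11>5, Mid: 10>3, Low: 6>3).
Alice's strategy Mid is strictly dominated by High (C2: 11>4, C4: 11>2) and is removed.
For Alice, High strictly dominates Low on the remaining columns (C2: 11>6, C4: 11>8); eliminate Low.
Bob's strategy C2 is strictly dominated by C4 (High: 11>3) and is removed.
Among the remaining strategies, none is strictly dominated by another pure strategy of the same player, so the elimination stops.
Surviving strategies — Alice: {High}; Bob: {C4}.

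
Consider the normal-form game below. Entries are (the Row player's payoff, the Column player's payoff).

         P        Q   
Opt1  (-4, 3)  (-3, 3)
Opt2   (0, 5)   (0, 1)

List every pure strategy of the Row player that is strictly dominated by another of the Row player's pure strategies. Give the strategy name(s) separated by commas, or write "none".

Opt1

Opt1 is strictly dominated by Opt2 (P: 0>-4, Q: 0>-3).
Opt2 is not dominated — it holds its own against Opt1 at P (0>-4).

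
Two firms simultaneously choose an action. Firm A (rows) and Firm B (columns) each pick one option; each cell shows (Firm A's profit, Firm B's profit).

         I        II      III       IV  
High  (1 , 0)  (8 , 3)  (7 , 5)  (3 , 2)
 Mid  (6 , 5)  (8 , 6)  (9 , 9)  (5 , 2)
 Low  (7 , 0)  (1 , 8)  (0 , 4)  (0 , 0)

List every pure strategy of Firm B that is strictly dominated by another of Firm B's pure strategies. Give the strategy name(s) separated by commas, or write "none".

I, IV

I: dominated, since II does at least as well everywhere (High: 3>0, Mid: 6>5, Low: 8>0).
Nothing dominates II: I at High (3>0); III at Low (8>4); IV at High (3>2).
III: no other strategy beats it everywhere (I at High (5>0); II at High (5>3); IV at High (5>2)).
IV: dominated, since II does at least as well everywhere (High: 3>2, Mid: 6>2, Low: 8>0).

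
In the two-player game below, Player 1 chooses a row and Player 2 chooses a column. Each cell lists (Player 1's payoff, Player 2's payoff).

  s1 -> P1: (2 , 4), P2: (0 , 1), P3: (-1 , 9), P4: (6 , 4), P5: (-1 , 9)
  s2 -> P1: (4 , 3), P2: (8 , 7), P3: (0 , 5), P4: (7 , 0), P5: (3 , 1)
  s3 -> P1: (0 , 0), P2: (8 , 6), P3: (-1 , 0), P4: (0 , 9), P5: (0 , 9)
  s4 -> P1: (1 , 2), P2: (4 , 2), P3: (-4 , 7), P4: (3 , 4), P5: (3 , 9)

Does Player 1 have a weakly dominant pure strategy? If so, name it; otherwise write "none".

s2

s2 vs s1: P1: 4>2, P2: 8>0, P3: 0>-1, P4: 7>6, P5: 3>-1.
s2 vs s3: P1: 4>0, P2: 8=8, P3: 0>-1, P4: 7>0, P5: 3>0.
s2 vs s4: P1: 4>1, P2: 8>4, P3: 0>-4, P4: 7>3, P5: 3=3.
s2 is at least as good as every other strategy against every opponent action, so it is weakly dominant.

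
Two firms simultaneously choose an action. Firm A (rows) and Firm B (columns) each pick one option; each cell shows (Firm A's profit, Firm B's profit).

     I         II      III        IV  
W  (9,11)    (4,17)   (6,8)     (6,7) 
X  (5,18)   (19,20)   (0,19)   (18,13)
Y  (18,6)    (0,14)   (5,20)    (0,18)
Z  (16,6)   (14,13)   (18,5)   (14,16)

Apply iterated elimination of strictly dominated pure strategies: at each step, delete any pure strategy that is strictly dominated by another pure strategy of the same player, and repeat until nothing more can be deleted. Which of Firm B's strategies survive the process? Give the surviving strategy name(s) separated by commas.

For Firm A, Z strictly dominates W on the remaining columns (I: 16>9, II: 14>4, III: 18>6, IV: 14>6); eliminate W.
Firm B's strategy I is strictly dominated by II (X: 20>18, Y: 14>6, Z: 13>6) and is removed.
For Firm A, Z strictly dominates Y on the remaining columns (II: 14>0, III: 18>5, IV: 14>0); eliminate Y.
Firm B's strategy III is strictly dominated by II (X: 20>19, Z: 13>5) and is removed.
Firm A's strategy Z is strictly dominated by X (II: 19>14, IV: 18>14) and is removed.
Column IV is eliminated: II beats it against every remaining row (X: 20>13).
Among the remaining strategies, none is strictly dominated by another pure strategy of the same player, so the elimination stops.
Surviving strategies — Firm A: {X}; Firm B: {II}.

II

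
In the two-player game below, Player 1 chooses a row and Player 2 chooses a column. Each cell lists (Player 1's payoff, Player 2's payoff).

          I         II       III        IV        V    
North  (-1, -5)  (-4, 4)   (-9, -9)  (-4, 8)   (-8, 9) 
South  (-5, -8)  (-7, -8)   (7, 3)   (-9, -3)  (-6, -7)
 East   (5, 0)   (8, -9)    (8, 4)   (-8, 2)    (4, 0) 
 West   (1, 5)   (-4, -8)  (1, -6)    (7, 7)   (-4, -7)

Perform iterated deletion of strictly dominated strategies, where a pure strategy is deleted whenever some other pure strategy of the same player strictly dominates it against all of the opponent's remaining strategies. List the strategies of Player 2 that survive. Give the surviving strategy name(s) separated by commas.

III, IV

For Player 1, East strictly dominates South on the remaining columns (I: 5>-5, II: 8>-7, III: 8>7, IV: -8>-9, V: 4>-6); eliminate South.
Column I is eliminated: IV beats it against every remaining row (North: 8>-5, East: 2>0, West: 7>5).
For Player 2, IV strictly dominates II on the remaining rows (North: 8>4, East: 2>-9, West: 7>-8); eliminate II.
Player 1's strategy North is strictly dominated by West (III: 1>-9, IV: 7>-4, V: -4>-8) and is removed.
Player 2's strategy V is strictly dominated by III (East: 4>0, West: -6>-7) and is removed.
Among the remaining strategies, none is strictly dominated by another pure strategy of the same player, so the elimination stops.
Surviving strategies — Player 1: {East, West}; Player 2: {III, IV}.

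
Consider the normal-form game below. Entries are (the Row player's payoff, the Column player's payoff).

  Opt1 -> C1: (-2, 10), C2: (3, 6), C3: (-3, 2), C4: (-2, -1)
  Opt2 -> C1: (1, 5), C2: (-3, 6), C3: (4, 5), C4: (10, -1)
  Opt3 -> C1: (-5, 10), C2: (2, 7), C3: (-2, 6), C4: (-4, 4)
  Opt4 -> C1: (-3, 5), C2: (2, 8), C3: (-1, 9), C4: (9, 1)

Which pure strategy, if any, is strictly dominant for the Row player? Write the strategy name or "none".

none

Opt1 fails to dominate Opt2 at C1 (-2<1).
Opt2 fails to dominate Opt1 at C2 (-3<3).
Opt3 fails to dominate Opt1 at C1 (-5<-2).
Opt4 fails to dominate Opt1 at C1 (-3<-2).
No single strategy dominates all the others.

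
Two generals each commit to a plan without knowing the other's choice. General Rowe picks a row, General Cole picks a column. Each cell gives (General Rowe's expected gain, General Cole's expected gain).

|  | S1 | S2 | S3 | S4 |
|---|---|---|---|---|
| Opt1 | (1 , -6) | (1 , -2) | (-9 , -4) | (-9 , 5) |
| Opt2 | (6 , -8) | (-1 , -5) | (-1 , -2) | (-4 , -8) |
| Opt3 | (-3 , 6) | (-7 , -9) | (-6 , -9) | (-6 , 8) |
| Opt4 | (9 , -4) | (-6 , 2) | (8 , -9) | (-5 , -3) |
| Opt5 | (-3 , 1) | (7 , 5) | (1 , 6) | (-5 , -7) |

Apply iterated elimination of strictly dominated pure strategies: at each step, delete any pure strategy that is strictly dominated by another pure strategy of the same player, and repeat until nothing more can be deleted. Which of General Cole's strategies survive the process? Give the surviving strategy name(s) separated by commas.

General Rowe's strategy Opt3 is strictly dominated by Opt2 (S1: 6>-3, S2: -1>-7, S3: -1>-6, S4: -4>-6) and is removed.
General Cole's strategy S1 is strictly dominated by S2 (Opt1: -2>-6, Opt2: -5>-8, Opt4: 2>-4, Opt5: 5>1) and is removed.
For General Rowe, Opt5 strictly dominates Opt1 on the remaining columns (S2: 7>1, S3: 1>-9, S4: -5>-9); eliminate Opt1.
General Cole's strategy S4 is strictly dominated by S2 (Opt2: -5>-8, Opt4: 2>-3, Opt5: 5>-7) and is removed.
Row Opt2 is eliminated: Opt5 beats it against every remaining column (S2: 7>-1, S3: 1>-1).
Among the remaining strategies, none is strictly dominated by another pure strategy of the same player, so the elimination stops.
Surviving strategies — General Rowe: {Opt4, Opt5}; General Cole: {S2, S3}.

S2, S3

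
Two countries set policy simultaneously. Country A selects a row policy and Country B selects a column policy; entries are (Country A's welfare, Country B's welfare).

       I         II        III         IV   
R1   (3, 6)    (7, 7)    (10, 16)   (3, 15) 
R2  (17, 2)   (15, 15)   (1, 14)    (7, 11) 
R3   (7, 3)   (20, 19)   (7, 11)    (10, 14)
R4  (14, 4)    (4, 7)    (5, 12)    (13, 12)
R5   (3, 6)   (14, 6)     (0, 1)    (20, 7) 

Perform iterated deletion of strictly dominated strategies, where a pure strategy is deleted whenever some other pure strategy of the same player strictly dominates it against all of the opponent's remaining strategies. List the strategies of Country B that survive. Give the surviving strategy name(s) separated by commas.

II, III, IV

Column I is eliminated: IV beats it against every remaining row (R1: 15>6, R2: 11>2, R3: 14>3, R4: 12>4, R5: 7>6).
Country A's strategy R2 is strictly dominated by R3 (II: 20>15, III: 7>1, IV: 10>7) and is removed.
Among the remaining strategies, none is strictly dominated by another pure strategy of the same player, so the elimination stops.
Surviving strategies — Country A: {R1, R3, R4, R5}; Country B: {II, III, IV}.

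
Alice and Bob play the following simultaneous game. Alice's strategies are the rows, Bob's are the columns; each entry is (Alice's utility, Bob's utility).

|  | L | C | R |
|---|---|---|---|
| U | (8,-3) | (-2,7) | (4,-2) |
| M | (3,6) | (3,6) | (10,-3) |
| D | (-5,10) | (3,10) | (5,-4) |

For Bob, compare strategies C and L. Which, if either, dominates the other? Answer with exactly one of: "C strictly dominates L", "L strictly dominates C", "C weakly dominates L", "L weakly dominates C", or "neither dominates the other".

C weakly dominates L

Compare C to L across every action of Alice: U: 7>-3, M: 6=6, D: 10=10.
C is at least as good everywhere and strictly better somewhere (tied only at M, D), so C weakly but not strictly dominates L.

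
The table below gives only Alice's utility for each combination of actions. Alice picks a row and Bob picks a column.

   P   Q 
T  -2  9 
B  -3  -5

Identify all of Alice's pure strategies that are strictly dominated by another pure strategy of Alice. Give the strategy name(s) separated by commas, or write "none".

B

T is not dominated — it holds its own against B at P (-2>-3).
T strictly dominates B — P: -2>-3, Q: 9>-5.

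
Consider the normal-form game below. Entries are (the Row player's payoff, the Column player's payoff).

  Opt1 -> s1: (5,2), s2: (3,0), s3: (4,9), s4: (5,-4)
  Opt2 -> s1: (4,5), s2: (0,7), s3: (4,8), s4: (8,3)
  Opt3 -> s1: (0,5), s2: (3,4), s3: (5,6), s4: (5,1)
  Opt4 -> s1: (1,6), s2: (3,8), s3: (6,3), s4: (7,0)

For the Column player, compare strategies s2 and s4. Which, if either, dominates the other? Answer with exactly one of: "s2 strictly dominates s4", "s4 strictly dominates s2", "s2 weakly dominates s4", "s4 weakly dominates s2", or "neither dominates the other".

s2 strictly dominates s4

Compare s2 to s4 across every action of the Row player: Opt1: 0>-4, Opt2: 7>3, Opt3: 4>1, Opt4: 8>0.
s2 gives a strictly higher payoff against every action of the Row player, so s2 strictly dominates s4.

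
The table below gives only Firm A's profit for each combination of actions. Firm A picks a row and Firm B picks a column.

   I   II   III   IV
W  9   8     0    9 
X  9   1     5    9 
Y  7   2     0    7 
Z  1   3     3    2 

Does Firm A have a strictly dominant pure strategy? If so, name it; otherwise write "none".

W fails to dominate X at I (9=9).
X fails to dominate W at I (9=9).
Y fails to dominate W at I (7<9).
Z fails to dominate W at I (1<9).
No single strategy dominates all the others.

none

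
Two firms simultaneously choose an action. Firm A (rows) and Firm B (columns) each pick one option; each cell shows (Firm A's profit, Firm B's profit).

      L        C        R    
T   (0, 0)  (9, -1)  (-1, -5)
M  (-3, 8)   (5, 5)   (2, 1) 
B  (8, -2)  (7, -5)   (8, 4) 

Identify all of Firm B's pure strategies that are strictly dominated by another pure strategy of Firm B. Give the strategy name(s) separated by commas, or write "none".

C

L: no other strategy beats it everywhere (C at T (0>-1); R at T (0>-5)).
C is strictly dominated by L (T: 0>-1, M: 8>5, B: -2>-5).
Nothing dominates R: L at B (4>-2); C at B (4>-5).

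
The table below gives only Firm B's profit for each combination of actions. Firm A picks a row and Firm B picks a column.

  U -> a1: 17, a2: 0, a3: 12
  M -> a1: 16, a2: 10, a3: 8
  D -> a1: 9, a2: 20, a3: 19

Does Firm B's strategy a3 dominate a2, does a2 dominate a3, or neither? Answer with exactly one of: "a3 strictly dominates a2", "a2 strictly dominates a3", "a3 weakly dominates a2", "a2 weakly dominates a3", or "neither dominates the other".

neither dominates the other

Compare a3 to a2 across each choice by Firm A: U: 12>0, M: 8<10, D: 19<20.
a3 does better at U but worse at M, D; neither strategy dominates the other.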